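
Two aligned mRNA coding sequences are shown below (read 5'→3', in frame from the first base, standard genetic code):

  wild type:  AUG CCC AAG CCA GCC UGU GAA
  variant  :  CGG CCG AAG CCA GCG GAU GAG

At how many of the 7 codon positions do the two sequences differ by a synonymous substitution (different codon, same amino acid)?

3

Codon 1: AUG Met / CGG Arg — nonsynonymous.
Codon 2: CCC Pro / CCG Pro — synonymous.
Codon 3: AAG Lys / AAG Lys — identical.
Codon 4: CCA Pro / CCA Pro — identical.
Codon 5: GCC Ala / GCG Ala — synonymous.
Codon 6: UGU Cys / GAU Asp — nonsynonymous.
Codon 7: GAA Glu / GAG Glu — synonymous.
Synonymous differences: 3.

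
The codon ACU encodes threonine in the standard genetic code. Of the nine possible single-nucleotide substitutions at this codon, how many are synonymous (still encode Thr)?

Position 1: none → 0 synonymous.
Position 2: none → 0 synonymous.
Position 3: ACC, ACA, ACG → 3 synonymous.
Total: 0 + 0 + 3 = 3.

3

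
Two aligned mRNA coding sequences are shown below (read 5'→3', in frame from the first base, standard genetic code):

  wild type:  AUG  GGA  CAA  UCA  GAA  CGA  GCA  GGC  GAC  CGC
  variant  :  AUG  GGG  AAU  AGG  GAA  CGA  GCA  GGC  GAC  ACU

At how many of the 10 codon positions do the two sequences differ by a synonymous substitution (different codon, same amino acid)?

Codon 1: AUG Met / AUG Met — identical.
Codon 2: GGA Gly / GGG Gly — synonymous.
Codon 3: CAA Gln / AAU Asn — nonsynonymous.
Codon 4: UCA Ser / AGG Arg — nonsynonymous.
Codon 5: GAA Glu / GAA Glu — identical.
Codon 6: CGA Arg / CGA Arg — identical.
Codon 7: GCA Ala / GCA Ala — identical.
Codon 8: GGC Gly / GGC Gly — identical.
Codon 9: GAC Asp / GAC Asp — identical.
Codon 10: CGC Arg / ACU Thr — nonsynonymous.
Synonymous differences: 1.

1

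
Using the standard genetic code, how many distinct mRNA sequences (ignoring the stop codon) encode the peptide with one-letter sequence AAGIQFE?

Ala: 4 codons.
Ala: 4 codons.
Gly: 4 codons.
Ile: 3 codons.
Gln: 2 codons.
Phe: 2 codons.
Glu: 2 codons.
4 × 4 × 4 × 3 × 2 × 2 × 2 = 1536.

1536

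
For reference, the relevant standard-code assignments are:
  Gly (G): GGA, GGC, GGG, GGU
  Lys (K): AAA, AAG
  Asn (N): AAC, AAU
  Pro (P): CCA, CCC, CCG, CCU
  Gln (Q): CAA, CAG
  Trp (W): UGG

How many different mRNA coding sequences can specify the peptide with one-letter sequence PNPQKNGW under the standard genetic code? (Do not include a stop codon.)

Pro: 4 codons.
Asn: 2 codons.
Pro: 4 codons.
Gln: 2 codons.
Lys: 2 codons.
Asn: 2 codons.
Gly: 4 codons.
Trp: 1 codon.
4 × 2 × 4 × 2 × 2 × 2 × 4 × 1 = 1024.

1024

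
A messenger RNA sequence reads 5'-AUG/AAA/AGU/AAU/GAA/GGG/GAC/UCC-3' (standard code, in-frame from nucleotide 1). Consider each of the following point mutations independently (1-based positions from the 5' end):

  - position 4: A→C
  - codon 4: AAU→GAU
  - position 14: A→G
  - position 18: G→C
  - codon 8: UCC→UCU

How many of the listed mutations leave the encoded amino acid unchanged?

2

Codon 2: AAA (Lys) → CAA (Gln) — missense.
Codon 4: AAU (Asn) → GAU (Asp) — missense.
Codon 5: GAA (Glu) → GGA (Gly) — missense.
Codon 6: GGG (Gly) → GGC (Gly) — synonymous.
Codon 8: UCC (Ser) → UCU (Ser) — synonymous.
Synonymous: 2 of 5.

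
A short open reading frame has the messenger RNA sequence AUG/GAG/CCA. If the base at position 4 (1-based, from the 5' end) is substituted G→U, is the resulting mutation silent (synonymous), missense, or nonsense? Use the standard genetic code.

Position 4 falls in codon 2: GAG → Glu.
After the substitution the codon is UAG → Stop.
The new codon is a stop codon, so this is a nonsense mutation.

nonsense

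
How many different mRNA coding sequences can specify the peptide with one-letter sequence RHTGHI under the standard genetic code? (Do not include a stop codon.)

Arg: 6 codons.
His: 2 codons.
Thr: 4 codons.
Gly: 4 codons.
His: 2 codons.
Ile: 3 codons.
6 × 2 × 4 × 4 × 2 × 3 = 1152.

1152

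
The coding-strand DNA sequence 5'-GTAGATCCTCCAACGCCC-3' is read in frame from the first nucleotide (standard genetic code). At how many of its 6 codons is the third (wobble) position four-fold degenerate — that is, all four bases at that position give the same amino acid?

Codon 1 GTA (Val): third position 4-fold.
Codon 2 GAT (Asp): third position 2-fold.
Codon 3 CCT (Pro): third position 4-fold.
Codon 4 CCA (Pro): third position 4-fold.
Codon 5 ACG (Thr): third position 4-fold.
Codon 6 CCC (Pro): third position 4-fold.
Four-fold degenerate third positions: 5.

5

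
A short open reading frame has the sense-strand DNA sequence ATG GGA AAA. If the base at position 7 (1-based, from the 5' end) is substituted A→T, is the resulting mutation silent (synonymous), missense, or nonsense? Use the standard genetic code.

Position 7 falls in codon 3: AAA → Lys.
After the substitution the codon is TAA → Stop.
The new codon is a stop codon, so this is a nonsense mutation.

nonsense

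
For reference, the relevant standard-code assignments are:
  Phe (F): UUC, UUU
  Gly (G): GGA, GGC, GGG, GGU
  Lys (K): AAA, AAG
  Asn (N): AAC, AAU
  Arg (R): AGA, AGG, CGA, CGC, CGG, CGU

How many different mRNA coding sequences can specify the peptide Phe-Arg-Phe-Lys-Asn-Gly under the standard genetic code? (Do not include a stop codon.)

384

Phe: 2 codons.
Arg: 6 codons.
Phe: 2 codons.
Lys: 2 codons.
Asn: 2 codons.
Gly: 4 codons.
2 × 6 × 2 × 2 × 2 × 4 = 384.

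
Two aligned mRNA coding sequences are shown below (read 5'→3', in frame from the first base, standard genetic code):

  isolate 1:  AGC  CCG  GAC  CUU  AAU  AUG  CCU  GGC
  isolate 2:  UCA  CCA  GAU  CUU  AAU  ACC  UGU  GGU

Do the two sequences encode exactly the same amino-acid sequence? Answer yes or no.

no

Codon 1: AGC Ser / UCA Ser — synonymous.
Codon 2: CCG Pro / CCA Pro — synonymous.
Codon 3: GAC Asp / GAU Asp — synonymous.
Codon 4: CUU Leu / CUU Leu — identical.
Codon 5: AAU Asn / AAU Asn — identical.
Codon 6: AUG Met / ACC Thr — nonsynonymous.
Codon 7: CCU Pro / UGU Cys — nonsynonymous.
Codon 8: GGC Gly / GGU Gly — synonymous.
Nonsynonymous differences: 2 → different protein.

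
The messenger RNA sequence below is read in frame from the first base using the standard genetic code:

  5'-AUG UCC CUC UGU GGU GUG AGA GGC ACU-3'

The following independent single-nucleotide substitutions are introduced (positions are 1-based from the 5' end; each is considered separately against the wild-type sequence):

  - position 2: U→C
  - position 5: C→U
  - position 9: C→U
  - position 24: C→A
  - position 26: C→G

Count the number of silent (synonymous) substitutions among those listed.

2

Codon 1: AUG (Met) → ACG (Thr) — missense.
Codon 2: UCC (Ser) → UUC (Phe) — missense.
Codon 3: CUC (Leu) → CUU (Leu) — synonymous.
Codon 8: GGC (Gly) → GGA (Gly) — synonymous.
Codon 9: ACU (Thr) → AGU (Ser) — missense.
Synonymous: 2 of 5.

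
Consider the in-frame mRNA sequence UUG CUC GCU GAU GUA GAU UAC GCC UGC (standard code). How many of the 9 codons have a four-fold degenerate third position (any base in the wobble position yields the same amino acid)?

Codon 1 UUG (Leu): third position 2-fold.
Codon 2 CUC (Leu): third position 4-fold.
Codon 3 GCU (Ala): third position 4-fold.
Codon 4 GAU (Asp): third position 2-fold.
Codon 5 GUA (Val): third position 4-fold.
Codon 6 GAU (Asp): third position 2-fold.
Codon 7 UAC (Tyr): third position 2-fold.
Codon 8 GCC (Ala): third position 4-fold.
Codon 9 UGC (Cys): third position 2-fold.
Four-fold degenerate third positions: 4.

4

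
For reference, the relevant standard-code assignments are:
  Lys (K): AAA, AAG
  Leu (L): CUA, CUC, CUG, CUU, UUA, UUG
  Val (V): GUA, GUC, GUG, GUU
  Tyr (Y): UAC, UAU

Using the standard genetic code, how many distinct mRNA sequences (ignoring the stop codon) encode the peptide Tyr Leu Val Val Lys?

Tyr: 2 codons.
Leu: 6 codons.
Val: 4 codons.
Val: 4 codons.
Lys: 2 codons.
2 × 6 × 4 × 4 × 2 = 384.

384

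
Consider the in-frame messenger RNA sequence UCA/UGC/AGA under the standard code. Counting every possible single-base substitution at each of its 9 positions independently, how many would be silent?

Codon 1 (UCA, Ser): 3 synonymous substitutions.
Codon 2 (UGC, Cys): 1 synonymous substitution.
Codon 3 (AGA, Arg): 2 synonymous substitutions.
Total: 3 + 1 + 2 = 6.

6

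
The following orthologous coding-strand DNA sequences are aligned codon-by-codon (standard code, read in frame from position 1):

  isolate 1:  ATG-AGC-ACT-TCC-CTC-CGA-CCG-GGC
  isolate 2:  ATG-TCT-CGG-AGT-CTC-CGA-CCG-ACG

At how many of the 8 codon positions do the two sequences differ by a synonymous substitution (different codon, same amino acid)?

2

Codon 1: ATG Met / ATG Met — identical.
Codon 2: AGC Ser / TCT Ser — synonymous.
Codon 3: ACT Thr / CGG Arg — nonsynonymous.
Codon 4: TCC Ser / AGT Ser — synonymous.
Codon 5: CTC Leu / CTC Leu — identical.
Codon 6: CGA Arg / CGA Arg — identical.
Codon 7: CCG Pro / CCG Pro — identical.
Codon 8: GGC Gly / ACG Thr — nonsynonymous.
Synonymous differences: 2.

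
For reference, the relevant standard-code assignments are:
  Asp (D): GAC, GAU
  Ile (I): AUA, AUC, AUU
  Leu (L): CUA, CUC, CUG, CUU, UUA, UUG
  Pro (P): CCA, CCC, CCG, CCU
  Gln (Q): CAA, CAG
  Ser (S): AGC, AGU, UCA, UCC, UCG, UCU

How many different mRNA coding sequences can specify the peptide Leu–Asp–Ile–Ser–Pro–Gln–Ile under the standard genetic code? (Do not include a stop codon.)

5184

Leu: 6 codons.
Asp: 2 codons.
Ile: 3 codons.
Ser: 6 codons.
Pro: 4 codons.
Gln: 2 codons.
Ile: 3 codons.
6 × 2 × 3 × 6 × 4 × 2 × 3 = 5184.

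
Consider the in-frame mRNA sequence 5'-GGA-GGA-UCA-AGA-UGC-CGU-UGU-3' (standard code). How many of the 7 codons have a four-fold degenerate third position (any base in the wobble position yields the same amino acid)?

Codon 1 GGA (Gly): third position 4-fold.
Codon 2 GGA (Gly): third position 4-fold.
Codon 3 UCA (Ser): third position 4-fold.
Codon 4 AGA (Arg): third position 2-fold.
Codon 5 UGC (Cys): third position 2-fold.
Codon 6 CGU (Arg): third position 4-fold.
Codon 7 UGU (Cys): third position 2-fold.
Four-fold degenerate third positions: 4.

4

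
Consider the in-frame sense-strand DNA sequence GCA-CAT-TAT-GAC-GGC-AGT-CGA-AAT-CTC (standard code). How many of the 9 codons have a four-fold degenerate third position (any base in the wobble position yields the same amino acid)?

4

Codon 1 GCA (Ala): third position 4-fold.
Codon 2 CAT (His): third position 2-fold.
Codon 3 TAT (Tyr): third position 2-fold.
Codon 4 GAC (Asp): third position 2-fold.
Codon 5 GGC (Gly): third position 4-fold.
Codon 6 AGT (Ser): third position 2-fold.
Codon 7 CGA (Arg): third position 4-fold.
Codon 8 AAT (Asn): third position 2-fold.
Codon 9 CTC (Leu): third position 4-fold.
Four-fold degenerate third positions: 4.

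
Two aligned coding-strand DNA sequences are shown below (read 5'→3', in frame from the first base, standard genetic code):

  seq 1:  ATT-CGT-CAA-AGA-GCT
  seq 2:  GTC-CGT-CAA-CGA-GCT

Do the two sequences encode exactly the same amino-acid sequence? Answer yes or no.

Codon 1: ATT Ile / GTC Val — nonsynonymous.
Codon 2: CGT Arg / CGT Arg — identical.
Codon 3: CAA Gln / CAA Gln — identical.
Codon 4: AGA Arg / CGA Arg — synonymous.
Codon 5: GCT Ala / GCT Ala — identical.
Nonsynonymous differences: 1 → different protein.

no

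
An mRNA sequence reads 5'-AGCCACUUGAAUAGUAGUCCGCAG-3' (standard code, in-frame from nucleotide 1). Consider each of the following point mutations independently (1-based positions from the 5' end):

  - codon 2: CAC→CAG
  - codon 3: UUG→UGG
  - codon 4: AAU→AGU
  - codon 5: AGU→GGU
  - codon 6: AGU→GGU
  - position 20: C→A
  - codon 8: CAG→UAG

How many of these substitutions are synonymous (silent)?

Codon 2: CAC (His) → CAG (Gln) — missense.
Codon 3: UUG (Leu) → UGG (Trp) — missense.
Codon 4: AAU (Asn) → AGU (Ser) — missense.
Codon 5: AGU (Ser) → GGU (Gly) — missense.
Codon 6: AGU (Ser) → GGU (Gly) — missense.
Codon 7: CCG (Pro) → CAG (Gln) — missense.
Codon 8: CAG (Gln) → UAG (Stop) — nonsense.
Synonymous: 0 of 7.

0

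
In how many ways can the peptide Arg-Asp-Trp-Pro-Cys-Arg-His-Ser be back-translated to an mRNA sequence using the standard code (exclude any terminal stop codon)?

6912

Arg: 6 codons.
Asp: 2 codons.
Trp: 1 codon.
Pro: 4 codons.
Cys: 2 codons.
Arg: 6 codons.
His: 2 codons.
Ser: 6 codons.
6 × 2 × 1 × 4 × 2 × 6 × 2 × 6 = 6912.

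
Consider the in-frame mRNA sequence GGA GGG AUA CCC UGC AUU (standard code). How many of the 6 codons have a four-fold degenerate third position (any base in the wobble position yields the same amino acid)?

Codon 1 GGA (Gly): third position 4-fold.
Codon 2 GGG (Gly): third position 4-fold.
Codon 3 AUA (Ile): third position 3-fold.
Codon 4 CCC (Pro): third position 4-fold.
Codon 5 UGC (Cys): third position 2-fold.
Codon 6 AUU (Ile): third position 3-fold.
Four-fold degenerate third positions: 3.

3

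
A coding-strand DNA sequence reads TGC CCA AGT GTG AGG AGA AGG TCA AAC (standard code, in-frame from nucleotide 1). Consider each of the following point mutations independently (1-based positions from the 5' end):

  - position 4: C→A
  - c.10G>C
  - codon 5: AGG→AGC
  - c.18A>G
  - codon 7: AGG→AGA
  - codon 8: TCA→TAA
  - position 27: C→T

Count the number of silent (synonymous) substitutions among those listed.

3

Codon 2: CCA (Pro) → ACA (Thr) — missense.
Codon 4: GTG (Val) → CTG (Leu) — missense.
Codon 5: AGG (Arg) → AGC (Ser) — missense.
Codon 6: AGA (Arg) → AGG (Arg) — synonymous.
Codon 7: AGG (Arg) → AGA (Arg) — synonymous.
Codon 8: TCA (Ser) → TAA (Stop) — nonsense.
Codon 9: AAC (Asn) → AAT (Asn) — synonymous.
Synonymous: 3 of 7.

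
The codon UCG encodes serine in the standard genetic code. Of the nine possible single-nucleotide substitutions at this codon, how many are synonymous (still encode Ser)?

3

Position 1: none → 0 synonymous.
Position 2: none → 0 synonymous.
Position 3: UCU, UCC, UCA → 3 synonymous.
Total: 0 + 0 + 3 = 3.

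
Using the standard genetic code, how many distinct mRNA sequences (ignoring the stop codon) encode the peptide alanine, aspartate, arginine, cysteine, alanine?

384

Ala: 4 codons.
Asp: 2 codons.
Arg: 6 codons.
Cys: 2 codons.
Ala: 4 codons.
4 × 2 × 6 × 2 × 4 = 384.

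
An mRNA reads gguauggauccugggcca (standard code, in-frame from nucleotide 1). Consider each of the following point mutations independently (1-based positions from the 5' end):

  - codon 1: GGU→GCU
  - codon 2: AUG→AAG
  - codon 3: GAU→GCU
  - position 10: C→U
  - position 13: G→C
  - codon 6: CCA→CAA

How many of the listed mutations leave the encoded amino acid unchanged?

0

Codon 1: GGU (Gly) → GCU (Ala) — missense.
Codon 2: AUG (Met) → AAG (Lys) — missense.
Codon 3: GAU (Asp) → GCU (Ala) — missense.
Codon 4: CCU (Pro) → UCU (Ser) — missense.
Codon 5: GGG (Gly) → CGG (Arg) — missense.
Codon 6: CCA (Pro) → CAA (Gln) — missense.
Synonymous: 0 of 6.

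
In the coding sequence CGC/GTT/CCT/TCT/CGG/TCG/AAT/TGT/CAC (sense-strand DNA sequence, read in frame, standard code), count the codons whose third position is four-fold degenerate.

6

Codon 1 CGC (Arg): third position 4-fold.
Codon 2 GTT (Val): third position 4-fold.
Codon 3 CCT (Pro): third position 4-fold.
Codon 4 TCT (Ser): third position 4-fold.
Codon 5 CGG (Arg): third position 4-fold.
Codon 6 TCG (Ser): third position 4-fold.
Codon 7 AAT (Asn): third position 2-fold.
Codon 8 TGT (Cys): third position 2-fold.
Codon 9 CAC (His): third position 2-fold.
Four-fold degenerate third positions: 6.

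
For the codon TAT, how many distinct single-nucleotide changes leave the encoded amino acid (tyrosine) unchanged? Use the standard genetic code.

Position 1: none → 0 synonymous.
Position 2: none → 0 synonymous.
Position 3: TAC → 1 synonymous.
Total: 0 + 0 + 1 = 1.

1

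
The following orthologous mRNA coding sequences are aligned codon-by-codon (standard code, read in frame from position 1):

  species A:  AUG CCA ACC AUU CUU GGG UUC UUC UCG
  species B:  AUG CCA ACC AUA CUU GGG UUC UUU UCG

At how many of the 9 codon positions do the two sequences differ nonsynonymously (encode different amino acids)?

Codon 1: AUG Met / AUG Met — identical.
Codon 2: CCA Pro / CCA Pro — identical.
Codon 3: ACC Thr / ACC Thr — identical.
Codon 4: AUU Ile / AUA Ile — synonymous.
Codon 5: CUU Leu / CUU Leu — identical.
Codon 6: GGG Gly / GGG Gly — identical.
Codon 7: UUC Phe / UUC Phe — identical.
Codon 8: UUC Phe / UUU Phe — synonymous.
Codon 9: UCG Ser / UCG Ser — identical.
Nonsynonymous differences: 0.

0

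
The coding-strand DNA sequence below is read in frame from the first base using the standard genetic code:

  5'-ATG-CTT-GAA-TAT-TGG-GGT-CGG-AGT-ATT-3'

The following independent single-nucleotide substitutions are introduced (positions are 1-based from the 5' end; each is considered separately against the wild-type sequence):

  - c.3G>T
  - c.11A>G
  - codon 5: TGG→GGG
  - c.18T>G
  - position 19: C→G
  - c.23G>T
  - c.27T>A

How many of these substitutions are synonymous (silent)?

Codon 1: ATG (Met) → ATT (Ile) — missense.
Codon 4: TAT (Tyr) → TGT (Cys) — missense.
Codon 5: TGG (Trp) → GGG (Gly) — missense.
Codon 6: GGT (Gly) → GGG (Gly) — synonymous.
Codon 7: CGG (Arg) → GGG (Gly) — missense.
Codon 8: AGT (Ser) → ATT (Ile) — missense.
Codon 9: ATT (Ile) → ATA (Ile) — synonymous.
Synonymous: 2 of 7.

2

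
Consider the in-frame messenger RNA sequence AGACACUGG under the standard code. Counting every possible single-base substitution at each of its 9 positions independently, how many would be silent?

Codon 1 (AGA, Arg): 2 synonymous substitutions.
Codon 2 (CAC, His): 1 synonymous substitution.
Codon 3 (UGG, Trp): 0 synonymous substitutions.
Total: 2 + 1 + 0 = 3.

3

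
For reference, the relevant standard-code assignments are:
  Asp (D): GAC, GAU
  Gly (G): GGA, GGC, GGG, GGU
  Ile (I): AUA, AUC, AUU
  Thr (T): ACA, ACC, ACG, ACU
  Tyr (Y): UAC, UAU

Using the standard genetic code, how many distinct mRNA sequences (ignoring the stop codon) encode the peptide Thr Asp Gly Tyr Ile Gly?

Thr: 4 codons.
Asp: 2 codons.
Gly: 4 codons.
Tyr: 2 codons.
Ile: 3 codons.
Gly: 4 codons.
4 × 2 × 4 × 2 × 3 × 4 = 768.

768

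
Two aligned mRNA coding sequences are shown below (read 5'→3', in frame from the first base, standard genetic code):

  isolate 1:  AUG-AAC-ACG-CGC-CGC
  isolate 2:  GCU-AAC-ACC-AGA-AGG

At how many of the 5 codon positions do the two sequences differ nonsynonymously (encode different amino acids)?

1

Codon 1: AUG Met / GCU Ala — nonsynonymous.
Codon 2: AAC Asn / AAC Asn — identical.
Codon 3: ACG Thr / ACC Thr — synonymous.
Codon 4: CGC Arg / AGA Arg — synonymous.
Codon 5: CGC Arg / AGG Arg — synonymous.
Nonsynonymous differences: 1.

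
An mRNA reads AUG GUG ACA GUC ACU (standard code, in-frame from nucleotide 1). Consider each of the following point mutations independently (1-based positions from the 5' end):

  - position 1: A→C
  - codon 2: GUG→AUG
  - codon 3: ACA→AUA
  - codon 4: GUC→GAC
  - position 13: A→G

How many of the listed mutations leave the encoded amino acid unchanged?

0

Codon 1: AUG (Met) → CUG (Leu) — missense.
Codon 2: GUG (Val) → AUG (Met) — missense.
Codon 3: ACA (Thr) → AUA (Ile) — missense.
Codon 4: GUC (Val) → GAC (Asp) — missense.
Codon 5: ACU (Thr) → GCU (Ala) — missense.
Synonymous: 0 of 5.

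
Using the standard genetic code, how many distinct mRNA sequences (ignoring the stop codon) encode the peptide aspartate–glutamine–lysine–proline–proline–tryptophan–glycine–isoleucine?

Asp: 2 codons.
Gln: 2 codons.
Lys: 2 codons.
Pro: 4 codons.
Pro: 4 codons.
Trp: 1 codon.
Gly: 4 codons.
Ile: 3 codons.
2 × 2 × 2 × 4 × 4 × 1 × 4 × 3 = 1536.

1536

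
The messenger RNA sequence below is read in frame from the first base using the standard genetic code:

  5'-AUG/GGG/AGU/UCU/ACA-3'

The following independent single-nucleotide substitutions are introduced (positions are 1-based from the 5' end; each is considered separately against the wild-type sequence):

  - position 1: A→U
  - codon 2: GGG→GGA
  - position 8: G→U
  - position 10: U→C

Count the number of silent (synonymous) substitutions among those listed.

1

Codon 1: AUG (Met) → UUG (Leu) — missense.
Codon 2: GGG (Gly) → GGA (Gly) — synonymous.
Codon 3: AGU (Ser) → AUU (Ile) — missense.
Codon 4: UCU (Ser) → CCU (Pro) — missense.
Synonymous: 1 of 4.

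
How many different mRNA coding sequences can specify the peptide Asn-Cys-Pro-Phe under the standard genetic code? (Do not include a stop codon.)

Asn: 2 codons.
Cys: 2 codons.
Pro: 4 codons.
Phe: 2 codons.
2 × 2 × 4 × 2 = 32.

32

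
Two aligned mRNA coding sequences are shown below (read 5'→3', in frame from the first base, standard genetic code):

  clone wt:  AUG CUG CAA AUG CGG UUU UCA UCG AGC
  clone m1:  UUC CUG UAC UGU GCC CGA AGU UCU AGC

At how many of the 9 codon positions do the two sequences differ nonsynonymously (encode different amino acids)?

5

Codon 1: AUG Met / UUC Phe — nonsynonymous.
Codon 2: CUG Leu / CUG Leu — identical.
Codon 3: CAA Gln / UAC Tyr — nonsynonymous.
Codon 4: AUG Met / UGU Cys — nonsynonymous.
Codon 5: CGG Arg / GCC Ala — nonsynonymous.
Codon 6: UUU Phe / CGA Arg — nonsynonymous.
Codon 7: UCA Ser / AGU Ser — synonymous.
Codon 8: UCG Ser / UCU Ser — synonymous.
Codon 9: AGC Ser / AGC Ser — identical.
Nonsynonymous differences: 5.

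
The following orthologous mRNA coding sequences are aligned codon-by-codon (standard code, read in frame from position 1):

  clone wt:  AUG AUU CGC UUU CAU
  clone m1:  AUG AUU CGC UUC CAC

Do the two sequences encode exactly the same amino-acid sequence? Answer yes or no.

Codon 1: AUG Met / AUG Met — identical.
Codon 2: AUU Ile / AUU Ile — identical.
Codon 3: CGC Arg / CGC Arg — identical.
Codon 4: UUU Phe / UUC Phe — synonymous.
Codon 5: CAU His / CAC His — synonymous.
Nonsynonymous differences: 0 → same protein.

yes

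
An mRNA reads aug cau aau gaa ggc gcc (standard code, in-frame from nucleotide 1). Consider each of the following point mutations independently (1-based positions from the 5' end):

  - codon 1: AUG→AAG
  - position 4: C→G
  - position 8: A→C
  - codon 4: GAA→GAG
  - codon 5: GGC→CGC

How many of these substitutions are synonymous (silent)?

Codon 1: AUG (Met) → AAG (Lys) — missense.
Codon 2: CAU (His) → GAU (Asp) — missense.
Codon 3: AAU (Asn) → ACU (Thr) — missense.
Codon 4: GAA (Glu) → GAG (Glu) — synonymous.
Codon 5: GGC (Gly) → CGC (Arg) — missense.
Synonymous: 1 of 5.

1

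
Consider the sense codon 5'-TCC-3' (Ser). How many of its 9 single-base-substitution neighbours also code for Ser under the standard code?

Position 1: none → 0 synonymous.
Position 2: none → 0 synonymous.
Position 3: TCT, TCA, TCG → 3 synonymous.
Total: 0 + 0 + 3 = 3.

3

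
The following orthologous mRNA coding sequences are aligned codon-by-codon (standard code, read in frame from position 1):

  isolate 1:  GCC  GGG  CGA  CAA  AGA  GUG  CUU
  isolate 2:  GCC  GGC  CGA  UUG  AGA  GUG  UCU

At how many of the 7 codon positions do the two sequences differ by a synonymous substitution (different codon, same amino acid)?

Codon 1: GCC Ala / GCC Ala — identical.
Codon 2: GGG Gly / GGC Gly — synonymous.
Codon 3: CGA Arg / CGA Arg — identical.
Codon 4: CAA Gln / UUG Leu — nonsynonymous.
Codon 5: AGA Arg / AGA Arg — identical.
Codon 6: GUG Val / GUG Val — identical.
Codon 7: CUU Leu / UCU Ser — nonsynonymous.
Synonymous differences: 1.

1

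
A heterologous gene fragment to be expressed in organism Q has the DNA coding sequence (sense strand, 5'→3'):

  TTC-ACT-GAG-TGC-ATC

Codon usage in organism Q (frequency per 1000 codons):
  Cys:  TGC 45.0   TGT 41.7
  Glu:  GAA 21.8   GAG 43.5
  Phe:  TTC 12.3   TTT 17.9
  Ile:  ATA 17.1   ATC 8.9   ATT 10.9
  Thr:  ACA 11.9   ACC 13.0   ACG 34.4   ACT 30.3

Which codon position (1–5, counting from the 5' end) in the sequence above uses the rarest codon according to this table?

5

Codon 1 TTC (Phe): 12.3 per 1000.
Codon 2 ACT (Thr): 30.3 per 1000.
Codon 3 GAG (Glu): 43.5 per 1000.
Codon 4 TGC (Cys): 45.0 per 1000.
Codon 5 ATC (Ile): 8.9 per 1000.
Lowest frequency is 8.9 at codon 5.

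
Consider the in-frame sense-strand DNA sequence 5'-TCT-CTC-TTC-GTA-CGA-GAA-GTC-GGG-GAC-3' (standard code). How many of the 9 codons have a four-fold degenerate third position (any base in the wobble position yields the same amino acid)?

6

Codon 1 TCT (Ser): third position 4-fold.
Codon 2 CTC (Leu): third position 4-fold.
Codon 3 TTC (Phe): third position 2-fold.
Codon 4 GTA (Val): third position 4-fold.
Codon 5 CGA (Arg): third position 4-fold.
Codon 6 GAA (Glu): third position 2-fold.
Codon 7 GTC (Val): third position 4-fold.
Codon 8 GGG (Gly): third position 4-fold.
Codon 9 GAC (Asp): third position 2-fold.
Four-fold degenerate third positions: 6.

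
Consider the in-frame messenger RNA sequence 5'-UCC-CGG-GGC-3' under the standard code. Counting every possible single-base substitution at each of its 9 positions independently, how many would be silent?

10

Codon 1 (UCC, Ser): 3 synonymous substitutions.
Codon 2 (CGG, Arg): 4 synonymous substitutions.
Codon 3 (GGC, Gly): 3 synonymous substitutions.
Total: 3 + 4 + 3 = 10.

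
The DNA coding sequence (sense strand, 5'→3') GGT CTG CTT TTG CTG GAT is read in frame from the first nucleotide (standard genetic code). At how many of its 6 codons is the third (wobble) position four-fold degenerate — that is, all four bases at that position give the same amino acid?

4

Codon 1 GGT (Gly): third position 4-fold.
Codon 2 CTG (Leu): third position 4-fold.
Codon 3 CTT (Leu): third position 4-fold.
Codon 4 TTG (Leu): third position 2-fold.
Codon 5 CTG (Leu): third position 4-fold.
Codon 6 GAT (Asp): third position 2-fold.
Four-fold degenerate third positions: 4.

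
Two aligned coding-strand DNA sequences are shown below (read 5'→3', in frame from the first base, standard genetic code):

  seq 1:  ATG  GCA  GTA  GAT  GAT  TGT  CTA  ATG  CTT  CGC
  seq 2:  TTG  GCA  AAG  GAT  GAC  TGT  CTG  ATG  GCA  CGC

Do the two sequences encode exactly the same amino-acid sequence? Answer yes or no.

Codon 1: ATG Met / TTG Leu — nonsynonymous.
Codon 2: GCA Ala / GCA Ala — identical.
Codon 3: GTA Val / AAG Lys — nonsynonymous.
Codon 4: GAT Asp / GAT Asp — identical.
Codon 5: GAT Asp / GAC Asp — synonymous.
Codon 6: TGT Cys / TGT Cys — identical.
Codon 7: CTA Leu / CTG Leu — synonymous.
Codon 8: ATG Met / ATG Met — identical.
Codon 9: CTT Leu / GCA Ala — nonsynonymous.
Codon 10: CGC Arg / CGC Arg — identical.
Nonsynonymous differences: 3 → different protein.

no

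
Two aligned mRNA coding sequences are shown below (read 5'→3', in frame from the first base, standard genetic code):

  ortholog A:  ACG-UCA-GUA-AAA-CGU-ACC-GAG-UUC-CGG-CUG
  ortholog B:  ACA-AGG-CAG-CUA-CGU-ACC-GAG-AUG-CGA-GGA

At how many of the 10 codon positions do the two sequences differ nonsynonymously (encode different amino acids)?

5

Codon 1: ACG Thr / ACA Thr — synonymous.
Codon 2: UCA Ser / AGG Arg — nonsynonymous.
Codon 3: GUA Val / CAG Gln — nonsynonymous.
Codon 4: AAA Lys / CUA Leu — nonsynonymous.
Codon 5: CGU Arg / CGU Arg — identical.
Codon 6: ACC Thr / ACC Thr — identical.
Codon 7: GAG Glu / GAG Glu — identical.
Codon 8: UUC Phe / AUG Met — nonsynonymous.
Codon 9: CGG Arg / CGA Arg — synonymous.
Codon 10: CUG Leu / GGA Gly — nonsynonymous.
Nonsynonymous differences: 5.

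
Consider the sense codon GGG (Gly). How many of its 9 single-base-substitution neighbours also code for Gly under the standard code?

3

Position 1: none → 0 synonymous.
Position 2: none → 0 synonymous.
Position 3: GGT, GGC, GGA → 3 synonymous.
Total: 0 + 0 + 3 = 3.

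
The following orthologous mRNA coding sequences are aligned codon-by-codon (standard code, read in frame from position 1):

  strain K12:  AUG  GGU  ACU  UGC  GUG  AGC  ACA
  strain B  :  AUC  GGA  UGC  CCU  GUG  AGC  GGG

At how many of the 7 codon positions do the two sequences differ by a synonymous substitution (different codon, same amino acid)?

1

Codon 1: AUG Met / AUC Ile — nonsynonymous.
Codon 2: GGU Gly / GGA Gly — synonymous.
Codon 3: ACU Thr / UGC Cys — nonsynonymous.
Codon 4: UGC Cys / CCU Pro — nonsynonymous.
Codon 5: GUG Val / GUG Val — identical.
Codon 6: AGC Ser / AGC Ser — identical.
Codon 7: ACA Thr / GGG Gly — nonsynonymous.
Synonymous differences: 1.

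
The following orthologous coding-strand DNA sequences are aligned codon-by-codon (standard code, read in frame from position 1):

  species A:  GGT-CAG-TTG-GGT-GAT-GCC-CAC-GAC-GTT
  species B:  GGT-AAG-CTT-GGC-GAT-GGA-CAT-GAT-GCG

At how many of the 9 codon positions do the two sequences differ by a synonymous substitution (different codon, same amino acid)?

Codon 1: GGT Gly / GGT Gly — identical.
Codon 2: CAG Gln / AAG Lys — nonsynonymous.
Codon 3: TTG Leu / CTT Leu — synonymous.
Codon 4: GGT Gly / GGC Gly — synonymous.
Codon 5: GAT Asp / GAT Asp — identical.
Codon 6: GCC Ala / GGA Gly — nonsynonymous.
Codon 7: CAC His / CAT His — synonymous.
Codon 8: GAC Asp / GAT Asp — synonymous.
Codon 9: GTT Val / GCG Ala — nonsynonymous.
Synonymous differences: 4.

4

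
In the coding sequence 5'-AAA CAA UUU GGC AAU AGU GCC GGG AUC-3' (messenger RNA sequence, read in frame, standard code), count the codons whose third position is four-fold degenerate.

3

Codon 1 AAA (Lys): third position 2-fold.
Codon 2 CAA (Gln): third position 2-fold.
Codon 3 UUU (Phe): third position 2-fold.
Codon 4 GGC (Gly): third position 4-fold.
Codon 5 AAU (Asn): third position 2-fold.
Codon 6 AGU (Ser): third position 2-fold.
Codon 7 GCC (Ala): third position 4-fold.
Codon 8 GGG (Gly): third position 4-fold.
Codon 9 AUC (Ile): third position 3-fold.
Four-fold degenerate third positions: 3.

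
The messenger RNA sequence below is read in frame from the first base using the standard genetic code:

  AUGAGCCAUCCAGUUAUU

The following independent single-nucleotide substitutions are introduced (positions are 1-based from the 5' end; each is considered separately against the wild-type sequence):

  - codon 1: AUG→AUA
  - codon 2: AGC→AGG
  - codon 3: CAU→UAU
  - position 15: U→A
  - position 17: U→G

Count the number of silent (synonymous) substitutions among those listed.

1

Codon 1: AUG (Met) → AUA (Ile) — missense.
Codon 2: AGC (Ser) → AGG (Arg) — missense.
Codon 3: CAU (His) → UAU (Tyr) — missense.
Codon 5: GUU (Val) → GUA (Val) — synonymous.
Codon 6: AUU (Ile) → AGU (Ser) — missense.
Synonymous: 1 of 5.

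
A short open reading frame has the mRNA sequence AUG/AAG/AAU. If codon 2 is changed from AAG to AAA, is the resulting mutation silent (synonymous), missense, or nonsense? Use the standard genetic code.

Position 6 falls in codon 2: AAG → Lys.
After the substitution the codon is AAA → Lys.
Both encode Lys, so the change is synonymous.

silent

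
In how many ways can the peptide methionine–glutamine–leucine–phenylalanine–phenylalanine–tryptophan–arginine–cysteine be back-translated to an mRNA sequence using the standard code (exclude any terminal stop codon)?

Met: 1 codon.
Gln: 2 codons.
Leu: 6 codons.
Phe: 2 codons.
Phe: 2 codons.
Trp: 1 codon.
Arg: 6 codons.
Cys: 2 codons.
1 × 2 × 6 × 2 × 2 × 1 × 6 × 2 = 576.

576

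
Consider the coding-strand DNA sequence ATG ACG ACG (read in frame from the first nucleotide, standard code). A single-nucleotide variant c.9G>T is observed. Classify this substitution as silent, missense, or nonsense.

silent

Position 9 falls in codon 3: ACG → Thr.
After the substitution the codon is ACT → Thr.
Both encode Thr, so the change is synonymous.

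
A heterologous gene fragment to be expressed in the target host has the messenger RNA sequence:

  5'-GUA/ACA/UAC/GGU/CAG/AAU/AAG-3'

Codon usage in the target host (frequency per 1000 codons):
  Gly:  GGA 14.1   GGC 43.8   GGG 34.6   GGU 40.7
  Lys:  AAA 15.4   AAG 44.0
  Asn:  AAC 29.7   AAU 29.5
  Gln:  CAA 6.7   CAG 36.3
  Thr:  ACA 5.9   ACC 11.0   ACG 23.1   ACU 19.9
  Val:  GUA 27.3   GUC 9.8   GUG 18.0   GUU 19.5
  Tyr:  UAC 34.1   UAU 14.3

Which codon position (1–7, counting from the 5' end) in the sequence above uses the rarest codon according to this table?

2

Codon 1 GUA (Val): 27.3 per 1000.
Codon 2 ACA (Thr): 5.9 per 1000.
Codon 3 UAC (Tyr): 34.1 per 1000.
Codon 4 GGU (Gly): 40.7 per 1000.
Codon 5 CAG (Gln): 36.3 per 1000.
Codon 6 AAU (Asn): 29.5 per 1000.
Codon 7 AAG (Lys): 44.0 per 1000.
Lowest frequency is 5.9 at codon 2.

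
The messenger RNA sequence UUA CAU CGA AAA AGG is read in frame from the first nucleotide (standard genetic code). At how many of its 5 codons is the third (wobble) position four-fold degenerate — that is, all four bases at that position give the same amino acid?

Codon 1 UUA (Leu): third position 2-fold.
Codon 2 CAU (His): third position 2-fold.
Codon 3 CGA (Arg): third position 4-fold.
Codon 4 AAA (Lys): third position 2-fold.
Codon 5 AGG (Arg): third position 2-fold.
Four-fold degenerate third positions: 1.

1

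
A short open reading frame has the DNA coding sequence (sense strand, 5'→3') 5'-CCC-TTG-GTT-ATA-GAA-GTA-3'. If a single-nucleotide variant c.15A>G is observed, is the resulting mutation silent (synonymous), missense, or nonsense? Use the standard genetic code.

Position 15 falls in codon 5: GAA → Glu.
After the substitution the codon is GAG → Glu.
Both encode Glu, so the change is synonymous.

silent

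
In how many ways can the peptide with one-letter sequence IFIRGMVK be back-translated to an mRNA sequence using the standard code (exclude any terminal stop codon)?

Ile: 3 codons.
Phe: 2 codons.
Ile: 3 codons.
Arg: 6 codons.
Gly: 4 codons.
Met: 1 codon.
Val: 4 codons.
Lys: 2 codons.
3 × 2 × 3 × 6 × 4 × 1 × 4 × 2 = 3456.

3456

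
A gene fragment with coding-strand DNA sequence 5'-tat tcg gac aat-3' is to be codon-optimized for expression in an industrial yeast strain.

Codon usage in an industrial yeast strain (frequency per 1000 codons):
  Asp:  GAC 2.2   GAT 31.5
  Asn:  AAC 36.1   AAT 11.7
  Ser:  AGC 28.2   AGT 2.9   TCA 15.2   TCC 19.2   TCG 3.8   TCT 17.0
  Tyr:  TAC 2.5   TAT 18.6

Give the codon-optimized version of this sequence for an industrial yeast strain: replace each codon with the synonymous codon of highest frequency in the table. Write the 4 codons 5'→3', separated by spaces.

TAT AGC GAT AAC

Codon 1 (Tyr): best is TAT at 18.6.
Codon 2 (Ser): best is AGC at 28.2.
Codon 3 (Asp): best is GAT at 31.5.
Codon 4 (Asn): best is AAC at 36.1.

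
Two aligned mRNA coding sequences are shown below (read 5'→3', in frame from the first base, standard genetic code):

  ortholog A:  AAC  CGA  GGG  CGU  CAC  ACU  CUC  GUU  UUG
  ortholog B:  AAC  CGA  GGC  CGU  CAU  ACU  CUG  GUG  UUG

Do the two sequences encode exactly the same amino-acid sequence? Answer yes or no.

yes

Codon 1: AAC Asn / AAC Asn — identical.
Codon 2: CGA Arg / CGA Arg — identical.
Codon 3: GGG Gly / GGC Gly — synonymous.
Codon 4: CGU Arg / CGU Arg — identical.
Codon 5: CAC His / CAU His — synonymous.
Codon 6: ACU Thr / ACU Thr — identical.
Codon 7: CUC Leu / CUG Leu — synonymous.
Codon 8: GUU Val / GUG Val — synonymous.
Codon 9: UUG Leu / UUG Leu — identical.
Nonsynonymous differences: 0 → same protein.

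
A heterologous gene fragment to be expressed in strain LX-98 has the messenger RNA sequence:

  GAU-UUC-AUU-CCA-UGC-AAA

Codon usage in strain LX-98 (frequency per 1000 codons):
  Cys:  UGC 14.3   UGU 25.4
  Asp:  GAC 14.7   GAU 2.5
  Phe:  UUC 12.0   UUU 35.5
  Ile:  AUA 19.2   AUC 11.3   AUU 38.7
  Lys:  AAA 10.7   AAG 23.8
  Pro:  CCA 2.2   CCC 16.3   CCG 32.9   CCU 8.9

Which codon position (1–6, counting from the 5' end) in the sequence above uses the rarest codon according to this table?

4

Codon 1 GAU (Asp): 2.5 per 1000.
Codon 2 UUC (Phe): 12.0 per 1000.
Codon 3 AUU (Ile): 38.7 per 1000.
Codon 4 CCA (Pro): 2.2 per 1000.
Codon 5 UGC (Cys): 14.3 per 1000.
Codon 6 AAA (Lys): 10.7 per 1000.
Lowest frequency is 2.2 at codon 4.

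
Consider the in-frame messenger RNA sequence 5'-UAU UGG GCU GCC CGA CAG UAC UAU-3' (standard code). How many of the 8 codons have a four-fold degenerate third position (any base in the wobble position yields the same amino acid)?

3

Codon 1 UAU (Tyr): third position 2-fold.
Codon 2 UGG (Trp): third position 1-fold.
Codon 3 GCU (Ala): third position 4-fold.
Codon 4 GCC (Ala): third position 4-fold.
Codon 5 CGA (Arg): third position 4-fold.
Codon 6 CAG (Gln): third position 2-fold.
Codon 7 UAC (Tyr): third position 2-fold.
Codon 8 UAU (Tyr): third position 2-fold.
Four-fold degenerate third positions: 3.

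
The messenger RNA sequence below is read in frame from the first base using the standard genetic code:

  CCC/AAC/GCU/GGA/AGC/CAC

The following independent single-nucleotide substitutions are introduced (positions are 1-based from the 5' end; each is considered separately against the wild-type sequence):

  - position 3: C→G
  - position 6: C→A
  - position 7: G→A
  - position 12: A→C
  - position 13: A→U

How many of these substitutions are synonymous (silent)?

Codon 1: CCC (Pro) → CCG (Pro) — synonymous.
Codon 2: AAC (Asn) → AAA (Lys) — missense.
Codon 3: GCU (Ala) → ACU (Thr) — missense.
Codon 4: GGA (Gly) → GGC (Gly) — synonymous.
Codon 5: AGC (Ser) → UGC (Cys) — missense.
Synonymous: 2 of 5.

2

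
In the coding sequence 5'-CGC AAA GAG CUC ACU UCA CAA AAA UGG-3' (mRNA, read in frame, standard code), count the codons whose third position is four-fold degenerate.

Codon 1 CGC (Arg): third position 4-fold.
Codon 2 AAA (Lys): third position 2-fold.
Codon 3 GAG (Glu): third position 2-fold.
Codon 4 CUC (Leu): third position 4-fold.
Codon 5 ACU (Thr): third position 4-fold.
Codon 6 UCA (Ser): third position 4-fold.
Codon 7 CAA (Gln): third position 2-fold.
Codon 8 AAA (Lys): third position 2-fold.
Codon 9 UGG (Trp): third position 1-fold.
Four-fold degenerate third positions: 4.

4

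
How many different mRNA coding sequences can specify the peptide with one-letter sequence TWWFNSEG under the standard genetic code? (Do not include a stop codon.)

768

Thr: 4 codons.
Trp: 1 codon.
Trp: 1 codon.
Phe: 2 codons.
Asn: 2 codons.
Ser: 6 codons.
Glu: 2 codons.
Gly: 4 codons.
4 × 1 × 1 × 2 × 2 × 6 × 2 × 4 = 768.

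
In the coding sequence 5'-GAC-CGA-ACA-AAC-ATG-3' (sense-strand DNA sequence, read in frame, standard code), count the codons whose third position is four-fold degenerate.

Codon 1 GAC (Asp): third position 2-fold.
Codon 2 CGA (Arg): third position 4-fold.
Codon 3 ACA (Thr): third position 4-fold.
Codon 4 AAC (Asn): third position 2-fold.
Codon 5 ATG (Met): third position 1-fold.
Four-fold degenerate third positions: 2.

2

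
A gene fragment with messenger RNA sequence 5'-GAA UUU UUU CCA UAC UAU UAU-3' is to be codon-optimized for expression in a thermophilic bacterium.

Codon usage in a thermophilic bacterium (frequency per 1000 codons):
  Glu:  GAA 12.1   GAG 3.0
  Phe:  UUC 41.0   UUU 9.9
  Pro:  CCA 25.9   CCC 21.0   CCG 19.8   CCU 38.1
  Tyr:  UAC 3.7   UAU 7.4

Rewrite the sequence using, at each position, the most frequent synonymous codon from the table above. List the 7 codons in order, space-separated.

Codon 1 (Glu): best is GAA at 12.1.
Codon 2 (Phe): best is UUC at 41.0.
Codon 3 (Phe): best is UUC at 41.0.
Codon 4 (Pro): best is CCU at 38.1.
Codon 5 (Tyr): best is UAU at 7.4.
Codon 6 (Tyr): best is UAU at 7.4.
Codon 7 (Tyr): best is UAU at 7.4.

GAA UUC UUC CCU UAU UAU UAU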